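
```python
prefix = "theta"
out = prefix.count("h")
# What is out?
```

Trace:
`prefix = "theta"` → prefix = 'theta'
`out = prefix.count("h")` → out = 1
So out = 1

Answer: 1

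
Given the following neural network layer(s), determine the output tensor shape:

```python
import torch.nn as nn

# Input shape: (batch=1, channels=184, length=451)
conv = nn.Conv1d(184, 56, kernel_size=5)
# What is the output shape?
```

Input: (1, 184, 451) -> Output: (1, 56, 447)

Answer: (1, 56, 447)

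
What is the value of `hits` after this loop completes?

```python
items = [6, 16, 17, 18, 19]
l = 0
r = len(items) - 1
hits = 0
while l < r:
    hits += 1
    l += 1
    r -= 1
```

Iterations until pointers meet (list length 5)
`hits` takes the values: 0 → 1 → 2

Answer: 2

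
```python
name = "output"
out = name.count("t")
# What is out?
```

Trace:
`name = "output"` → name = 'output'
`out = name.count("t")` → out = 2
So out = 2

Answer: 2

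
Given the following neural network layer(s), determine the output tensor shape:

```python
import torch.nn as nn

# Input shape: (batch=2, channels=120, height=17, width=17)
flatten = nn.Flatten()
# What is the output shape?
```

Input: (2, 120, 17, 17) -> Output: (2, 34680)

Answer: (2, 34680)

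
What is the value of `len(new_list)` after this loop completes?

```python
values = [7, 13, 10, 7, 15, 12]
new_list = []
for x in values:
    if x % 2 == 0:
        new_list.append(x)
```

Count even numbers in [7, 13, 10, 7, 15, 12]
`new_list` takes the values: [] → [10] → [10, 12]
So `len(new_list)` = 2

Answer: 2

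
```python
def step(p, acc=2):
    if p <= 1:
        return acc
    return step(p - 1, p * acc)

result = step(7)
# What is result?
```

Accumulator trace (n, acc): (7, 2) -> (6, 14) -> (5, 84) -> (4, 420) -> (3, 1680) -> (2, 5040) -> (1, 10080) -> return 10080

Answer: 10080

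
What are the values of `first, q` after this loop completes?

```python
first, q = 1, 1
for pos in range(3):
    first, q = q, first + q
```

Fibonacci: after 3 iterations
`first, q` takes the values: (1, 1) → (1, 2) → (2, 3) → (3, 5)

Answer: 3, 5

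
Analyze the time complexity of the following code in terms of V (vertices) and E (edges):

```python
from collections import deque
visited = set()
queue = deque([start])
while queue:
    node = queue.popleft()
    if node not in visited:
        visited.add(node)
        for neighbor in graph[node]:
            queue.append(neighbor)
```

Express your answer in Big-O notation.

This is Breadth-first search on a graph. Time complexity: O(V + E).

Answer: O(V + E)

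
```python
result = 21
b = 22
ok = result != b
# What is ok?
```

Trace:
`result = 21` → result = 21
`b = 22` → b = 22
`ok = result != b` → ok = True
So ok = True

Answer: True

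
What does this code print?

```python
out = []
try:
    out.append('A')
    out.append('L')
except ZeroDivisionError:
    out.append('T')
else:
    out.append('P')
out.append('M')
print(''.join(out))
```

Execution trace: 'A' (try body) → 'L' (try body, no exception) → 'P' (else) → 'M' (after the try/except). Output: ALPM

Answer: ALPM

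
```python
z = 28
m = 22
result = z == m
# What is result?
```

Trace:
`z = 28` → z = 28
`m = 22` → m = 22
`result = z == m` → result = False
So result = False

Answer: False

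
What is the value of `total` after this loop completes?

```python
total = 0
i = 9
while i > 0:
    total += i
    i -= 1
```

Sum 9 down to 1
`total` takes the values: 0 → 9 → 17 → 24 → 30 → 35 → 39 → 42 → 44 → 45

Answer: 45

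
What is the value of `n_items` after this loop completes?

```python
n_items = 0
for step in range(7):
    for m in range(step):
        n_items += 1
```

Triangle number: 0+1+2+...+6
`n_items` takes the values: 0 → 1 → 2 → 3 → 4 → 5 → 6 → 7 → 8 → 9 → 10 → 11 → 12 → 13 → 14 → 15 → 16 → 17 → 18 → 19 → 20 → 21

Answer: 21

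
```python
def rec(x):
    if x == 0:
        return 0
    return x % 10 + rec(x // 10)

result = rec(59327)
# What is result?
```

Sum of digits of 59327: 7 + 2 + 3 + 9 + 5 = 26

Answer: 26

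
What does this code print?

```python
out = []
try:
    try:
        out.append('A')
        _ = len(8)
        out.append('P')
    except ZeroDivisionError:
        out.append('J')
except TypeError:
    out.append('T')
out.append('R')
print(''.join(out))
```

Execution trace: 'A' (inner try body) → 'T' (outer except TypeError) → 'R' (after the try/except). Output: ATR

Answer: ATR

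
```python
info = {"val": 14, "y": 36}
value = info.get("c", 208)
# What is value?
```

Trace:
`info = {"val": 14, "y": 36}` → info = {'val': 14, 'y': 36}
`value = info.get("c", 208)` → value = 208
So value = 208

Answer: 208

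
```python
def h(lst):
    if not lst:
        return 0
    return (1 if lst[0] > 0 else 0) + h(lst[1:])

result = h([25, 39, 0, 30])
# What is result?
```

Count of positive elements in [25, 39, 0, 30] = 3

Answer: 3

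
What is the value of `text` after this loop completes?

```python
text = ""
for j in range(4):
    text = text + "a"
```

Repeat 'a' 4 times
`text` takes the values: "" → "a" → "aa" → "aaa" → "aaaa"

Answer: "aaaa"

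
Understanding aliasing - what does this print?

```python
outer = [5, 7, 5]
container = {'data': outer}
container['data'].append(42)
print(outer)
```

Key concept: dict holds reference to list.
Step by step:
`outer = [5, 7, 5]` → outer = [5, 7, 5]
`container = {'data': outer}` → container = {'data': [5, 7, 5]}
`container['data'].append(42)` → outer = [5, 7, 5, 42]; container = {'data': [5, 7, 5, 42]}
`print(outer)` → prints [5, 7, 5, 42]

Answer: [5, 7, 5, 42]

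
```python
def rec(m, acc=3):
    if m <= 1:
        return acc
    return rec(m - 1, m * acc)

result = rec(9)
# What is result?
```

Accumulator trace (n, acc): (9, 3) -> (8, 27) -> (7, 216) -> (6, 1512) -> (5, 9072) -> (4, 45360) -> (3, 181440) -> (2, 544320) -> (1, 1088640) -> return 1088640

Answer: 1088640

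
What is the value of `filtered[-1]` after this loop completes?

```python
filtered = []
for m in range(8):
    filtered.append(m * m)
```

Last element of squares 0 to 7
`filtered` takes the values: [] → [0] → [0, 1] → [0, 1, 4] → [0, 1, 4, 9] → [0, 1, 4, 9, 16] → [0, 1, 4, 9, 16, 25] → [0, 1, 4, 9, 16, 25, 36] → [0, 1, 4, 9, 16, 25, 36, 49]
So `filtered[-1]` = 49

Answer: 49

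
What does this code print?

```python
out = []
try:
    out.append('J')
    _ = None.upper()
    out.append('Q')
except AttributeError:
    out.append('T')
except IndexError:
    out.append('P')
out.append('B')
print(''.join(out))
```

Execution trace: 'J' (try body) → 'T' (except AttributeError) → 'B' (after the try/except). Output: JTB

Answer: JTB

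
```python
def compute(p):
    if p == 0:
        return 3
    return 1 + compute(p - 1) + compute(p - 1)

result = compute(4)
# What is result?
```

compute(p) = 1 + 2·compute(p-1), compute(0)=3. Closed form: (3+1)·2^4 - 1 = 63.

Answer: 63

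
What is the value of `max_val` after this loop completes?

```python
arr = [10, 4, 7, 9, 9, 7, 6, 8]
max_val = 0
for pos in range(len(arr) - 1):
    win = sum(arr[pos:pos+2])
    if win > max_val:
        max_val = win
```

Max sum of 2-element window in [10, 4, 7, 9, 9, 7, 6, 8]
`max_val` takes the values: 0 → 14 → 16 → 18

Answer: 18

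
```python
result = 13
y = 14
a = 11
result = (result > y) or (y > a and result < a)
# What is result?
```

Trace:
`result = 13` → result = 13
`y = 14` → y = 14
`a = 11` → a = 11
`result = (result > y) or (y > a and result < a)` → result = False
So result = False

Answer: False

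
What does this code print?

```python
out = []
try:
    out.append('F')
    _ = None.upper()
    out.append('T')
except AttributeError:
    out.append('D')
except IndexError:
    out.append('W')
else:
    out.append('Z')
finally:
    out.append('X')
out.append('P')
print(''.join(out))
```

Execution trace: 'F' (try body) → 'D' (except AttributeError) → 'X' (finally) → 'P' (after the try/except). Output: FDXP

Answer: FDXP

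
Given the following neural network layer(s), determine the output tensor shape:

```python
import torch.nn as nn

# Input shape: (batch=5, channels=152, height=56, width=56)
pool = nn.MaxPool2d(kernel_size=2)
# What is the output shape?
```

Input: (5, 152, 56, 56) -> Output: (5, 152, 28, 28)

Answer: (5, 152, 28, 28)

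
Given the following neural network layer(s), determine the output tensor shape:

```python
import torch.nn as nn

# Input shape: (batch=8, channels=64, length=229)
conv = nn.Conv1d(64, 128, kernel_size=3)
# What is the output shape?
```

Input: (8, 64, 229) -> Output: (8, 128, 227)

Answer: (8, 128, 227)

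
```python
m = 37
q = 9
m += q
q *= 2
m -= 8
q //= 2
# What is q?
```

Trace:
`m = 37` → m = 37
`q = 9` → q = 9
`m += q` → m = 46
`q *= 2` → q = 18
`m -= 8` → m = 38
`q //= 2` → q = 9
So q = 9

Answer: 9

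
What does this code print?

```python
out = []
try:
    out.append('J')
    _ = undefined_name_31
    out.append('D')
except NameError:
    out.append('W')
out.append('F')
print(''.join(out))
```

Execution trace: 'J' (try body) → 'W' (except NameError) → 'F' (after the try/except). Output: JWF

Answer: JWF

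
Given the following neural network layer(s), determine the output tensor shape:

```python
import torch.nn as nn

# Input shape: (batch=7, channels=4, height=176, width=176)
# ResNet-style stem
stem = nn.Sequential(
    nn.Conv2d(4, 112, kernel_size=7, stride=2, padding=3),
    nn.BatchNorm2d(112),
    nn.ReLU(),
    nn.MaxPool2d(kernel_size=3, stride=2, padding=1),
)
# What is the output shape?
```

Input: (7, 4, 176, 176) -> after Conv2d 7x7 stride=2: (7, 112, 88, 88) -> Output: (7, 112, 44, 44)

Answer: (7, 112, 44, 44)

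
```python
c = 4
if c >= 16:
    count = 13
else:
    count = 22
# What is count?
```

Trace:
`c = 4` → c = 4
`if c >= 16: ...` → c >= 16 is False, take else branch → count = 22
So count = 22

Answer: 22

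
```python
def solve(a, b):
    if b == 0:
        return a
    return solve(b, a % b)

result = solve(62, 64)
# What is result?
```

solve(62, 64) -> solve(64, 62) -> solve(62, 2) -> solve(2, 0) -> 2

Answer: 2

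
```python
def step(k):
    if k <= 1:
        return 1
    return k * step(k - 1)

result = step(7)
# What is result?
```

step(7) = 7 * 6 * 5 * 4 * 3 * 2 * 1 = 5040

Answer: 5040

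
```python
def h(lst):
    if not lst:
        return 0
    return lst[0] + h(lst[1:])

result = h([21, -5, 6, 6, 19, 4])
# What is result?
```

21 + (-5) + 6 + 6 + 19 + 4 + 0 = 51

Answer: 51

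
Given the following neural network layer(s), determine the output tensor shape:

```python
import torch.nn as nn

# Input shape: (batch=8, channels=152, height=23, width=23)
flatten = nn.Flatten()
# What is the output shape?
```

Input: (8, 152, 23, 23) -> Output: (8, 80408)

Answer: (8, 80408)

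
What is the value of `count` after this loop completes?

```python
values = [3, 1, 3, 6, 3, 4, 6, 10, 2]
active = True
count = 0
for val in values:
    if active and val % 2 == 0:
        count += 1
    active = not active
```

Count even values at even positions
`count` takes the values: 0 → 1 → 2

Answer: 2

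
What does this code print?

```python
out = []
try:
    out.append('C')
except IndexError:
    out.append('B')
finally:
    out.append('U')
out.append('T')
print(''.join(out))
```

Execution trace: 'C' (try body, no exception) → 'U' (finally) → 'T' (after the try/except). Output: CUT

Answer: CUT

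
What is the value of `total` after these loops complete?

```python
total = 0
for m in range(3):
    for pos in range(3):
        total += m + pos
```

Sum of all m+pos for m,pos in 3x3
`total` takes the values: 0 → 1 → 3 → 4 → 6 → 9 → 11 → 14 → 18

Answer: 18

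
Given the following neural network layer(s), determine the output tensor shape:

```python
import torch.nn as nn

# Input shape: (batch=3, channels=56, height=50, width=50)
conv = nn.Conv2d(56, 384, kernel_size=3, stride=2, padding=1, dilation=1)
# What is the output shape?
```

Input: (3, 56, 50, 50) -> Output: (3, 384, 25, 25)

Answer: (3, 384, 25, 25)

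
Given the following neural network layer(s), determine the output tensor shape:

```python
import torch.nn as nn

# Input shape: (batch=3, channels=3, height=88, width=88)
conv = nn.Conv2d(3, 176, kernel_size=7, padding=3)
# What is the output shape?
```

Input: (3, 3, 88, 88) -> Output: (3, 176, 88, 88)

Answer: (3, 176, 88, 88)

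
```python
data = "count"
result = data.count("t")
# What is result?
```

Trace:
`data = "count"` → data = 'count'
`result = data.count("t")` → result = 1
So result = 1

Answer: 1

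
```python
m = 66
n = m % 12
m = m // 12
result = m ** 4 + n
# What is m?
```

Trace:
`m = 66` → m = 66
`n = m % 12` → n = 6
`m = m // 12` → m = 5
`result = m ** 4 + n` → result = 631
So m = 5

Answer: 5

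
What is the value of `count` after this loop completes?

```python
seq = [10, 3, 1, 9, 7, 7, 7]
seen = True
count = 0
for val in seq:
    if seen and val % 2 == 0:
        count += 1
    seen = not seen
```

Count even values at even positions
`count` takes the values: 0 → 1

Answer: 1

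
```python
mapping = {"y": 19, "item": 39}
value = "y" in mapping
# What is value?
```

Trace:
`mapping = {"y": 19, "item": 39}` → mapping = {'y': 19, 'item': 39}
`value = "y" in mapping` → value = True
So value = True

Answer: True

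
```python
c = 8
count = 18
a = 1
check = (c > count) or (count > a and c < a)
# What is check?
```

Trace:
`c = 8` → c = 8
`count = 18` → count = 18
`a = 1` → a = 1
`check = (c > count) or (count > a and c < a)` → check = False
So check = False

Answer: False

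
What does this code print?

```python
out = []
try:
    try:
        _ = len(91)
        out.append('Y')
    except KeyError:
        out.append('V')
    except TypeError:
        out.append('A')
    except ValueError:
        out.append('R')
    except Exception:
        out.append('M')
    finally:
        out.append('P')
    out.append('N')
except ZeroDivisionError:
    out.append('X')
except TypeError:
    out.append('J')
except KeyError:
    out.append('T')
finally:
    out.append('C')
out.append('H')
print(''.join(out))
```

Execution trace: 'A' (inner except TypeError) → 'P' (inner finally) → 'N' (try body, no exception) → 'C' (finally) → 'H' (after the try/except). Output: APNCH

Answer: APNCH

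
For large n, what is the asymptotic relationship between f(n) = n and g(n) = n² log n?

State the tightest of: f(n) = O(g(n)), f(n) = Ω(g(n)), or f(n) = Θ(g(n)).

n vs n² log n: f(n) = O(g(n)) but not Ω(g(n)) — n² log n grows strictly faster than n.

Answer: f(n) = O(g(n)) but not Ω(g(n)) — n² log n grows strictly faster than n.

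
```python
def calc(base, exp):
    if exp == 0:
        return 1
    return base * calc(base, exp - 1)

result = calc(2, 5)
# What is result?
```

calc(2, 5) = 2 * 2 * 2 * 2 * 2 = 32

Answer: 32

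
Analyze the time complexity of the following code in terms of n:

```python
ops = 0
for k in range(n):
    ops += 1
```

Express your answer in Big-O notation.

Each loop level contributes: n. Multiplying the contributions gives O(n).

Answer: O(n)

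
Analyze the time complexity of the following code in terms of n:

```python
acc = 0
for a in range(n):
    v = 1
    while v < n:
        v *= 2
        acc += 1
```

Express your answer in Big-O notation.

Each loop level contributes: n × log n. Multiplying the contributions gives O(n log n).

Answer: O(n log n)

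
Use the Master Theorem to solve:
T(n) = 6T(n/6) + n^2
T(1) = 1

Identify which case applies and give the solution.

a=6, b=6, f(n)=n^2. log_6(6) = 1. Since c=2 > 1 and the regularity condition holds (6(n/6)^2 = (6/6^2)n^2 with 6/6^2 < 1), Case 3 applies: T(n) = Θ(f(n)) = O(n^2).

Answer: O(n^2) - Case 3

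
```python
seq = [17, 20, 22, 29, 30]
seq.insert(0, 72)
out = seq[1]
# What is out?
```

Trace:
`seq = [17, 20, 22, 29, 30]` → seq = [17, 20, 22, 29, 30]
`seq.insert(0, 72)` → seq = [72, 17, 20, 22, 29, 30]
`out = seq[1]` → out = 17
So out = 17

Answer: 17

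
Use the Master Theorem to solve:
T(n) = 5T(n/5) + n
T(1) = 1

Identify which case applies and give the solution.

a=5, b=5, f(n)=n. log_5(5) = 1. Since c=1 = 1, Case 2 applies: T(n) = Θ(n^log_b(a) · log n) = O(n log n).

Answer: O(n log n) - Case 2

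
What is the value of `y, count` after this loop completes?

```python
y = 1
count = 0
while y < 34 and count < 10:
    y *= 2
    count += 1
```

Double until >= 34 or 10 iterations
`y, count` takes the values: (1, 0) → (2, 0) → (2, 1) → (4, 1) → (4, 2) → (8, 2) → (8, 3) → (16, 3) → (16, 4) → (32, 4) → (32, 5) → (64, 5) → (64, 6)

Answer: 64, 6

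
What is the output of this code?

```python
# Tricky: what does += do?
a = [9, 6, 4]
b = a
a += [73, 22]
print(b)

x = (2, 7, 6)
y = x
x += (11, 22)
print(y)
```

Key concept: += behavior differs for mutable vs immutable.
Step by step:
`a = [9, 6, 4]` → a = [9, 6, 4]
`b = a` → b = [9, 6, 4] (same object as a)
`a += [73, 22]` → a = [9, 6, 4, 73, 22] (same object as b); b = [9, 6, 4, 73, 22] (same object as a)
`print(b)` → prints [9, 6, 4, 73, 22]
`x = (2, 7, 6)` → x = (2, 7, 6)
`y = x` → y = (2, 7, 6)
`x += (11, 22)` → x = (2, 7, 6, 11, 22)
`print(y)` → prints (2, 7, 6)

Answer:
[9, 6, 4, 73, 22]
(2, 7, 6)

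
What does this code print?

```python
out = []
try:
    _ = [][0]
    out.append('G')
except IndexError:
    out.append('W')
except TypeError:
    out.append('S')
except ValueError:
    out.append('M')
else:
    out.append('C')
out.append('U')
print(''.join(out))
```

Execution trace: 'W' (except IndexError) → 'U' (after the try/except). Output: WU

Answer: WU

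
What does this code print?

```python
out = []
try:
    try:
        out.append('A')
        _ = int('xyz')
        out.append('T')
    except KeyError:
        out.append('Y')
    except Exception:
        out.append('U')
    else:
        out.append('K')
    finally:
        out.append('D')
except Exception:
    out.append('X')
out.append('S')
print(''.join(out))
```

Execution trace: 'A' (inner try body) → 'U' (inner except Exception) → 'D' (inner finally) → 'S' (after the try/except). Output: AUDS

Answer: AUDS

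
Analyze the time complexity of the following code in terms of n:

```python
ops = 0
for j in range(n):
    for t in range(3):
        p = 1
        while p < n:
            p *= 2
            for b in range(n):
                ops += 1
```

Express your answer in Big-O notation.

Each loop level contributes: n × 1 × log n × n. Multiplying the contributions gives O(n^2 log n).

Answer: O(n^2 log n)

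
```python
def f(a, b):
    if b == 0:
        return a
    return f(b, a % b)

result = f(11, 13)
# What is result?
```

f(11, 13) -> f(13, 11) -> f(11, 2) -> f(2, 1) -> f(1, 0) -> 1

Answer: 1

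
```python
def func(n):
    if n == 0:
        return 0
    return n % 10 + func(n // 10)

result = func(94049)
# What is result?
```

Sum of digits of 94049: 9 + 4 + 0 + 4 + 9 = 26

Answer: 26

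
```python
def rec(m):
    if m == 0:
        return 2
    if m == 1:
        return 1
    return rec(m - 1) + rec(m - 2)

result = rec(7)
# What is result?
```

Build up from base cases: rec(0)=2, rec(1)=1, rec(2)=3, rec(3)=4, rec(4)=7, rec(5)=11, rec(6)=18, ..., rec(7)=29

Answer: 29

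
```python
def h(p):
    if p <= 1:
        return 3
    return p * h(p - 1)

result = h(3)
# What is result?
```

h(3) = 3 * 2 * 3 = 18

Answer: 18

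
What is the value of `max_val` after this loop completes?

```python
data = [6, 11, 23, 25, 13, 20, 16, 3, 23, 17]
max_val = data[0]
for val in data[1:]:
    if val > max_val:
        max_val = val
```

Maximum of [6, 11, 23, 25, 13, 20, 16, 3, 23, 17]
`max_val` takes the values: 6 → 11 → 23 → 25

Answer: 25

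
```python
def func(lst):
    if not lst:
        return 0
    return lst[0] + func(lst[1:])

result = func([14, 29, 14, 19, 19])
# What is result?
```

14 + 29 + 14 + 19 + 19 + 0 = 95

Answer: 95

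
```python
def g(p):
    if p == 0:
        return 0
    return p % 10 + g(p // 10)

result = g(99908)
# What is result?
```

Sum of digits of 99908: 8 + 0 + 9 + 9 + 9 = 35

Answer: 35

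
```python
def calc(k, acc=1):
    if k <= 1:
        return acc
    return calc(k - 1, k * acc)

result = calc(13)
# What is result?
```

Accumulator trace (n, acc): (13, 1) -> (12, 13) -> (11, 156) -> (10, 1716) -> (9, 17160) -> (8, 154440) -> (7, 1235520) -> (6, 8648640) -> (5, 51891840) -> (4, 259459200) -> (3, 1037836800) -> (2, 3113510400) -> (1, 6227020800) -> return 6227020800

Answer: 6227020800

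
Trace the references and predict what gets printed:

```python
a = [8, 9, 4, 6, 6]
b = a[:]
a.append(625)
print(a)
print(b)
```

Key concept: slice [:] creates copy.
Step by step:
`a = [8, 9, 4, 6, 6]` → a = [8, 9, 4, 6, 6]
`b = a[:]` → b = [8, 9, 4, 6, 6]
`a.append(625)` → a = [8, 9, 4, 6, 6, 625]
`print(a)` → prints [8, 9, 4, 6, 6, 625]
`print(b)` → prints [8, 9, 4, 6, 6]

Answer:
[8, 9, 4, 6, 6, 625]
[8, 9, 4, 6, 6]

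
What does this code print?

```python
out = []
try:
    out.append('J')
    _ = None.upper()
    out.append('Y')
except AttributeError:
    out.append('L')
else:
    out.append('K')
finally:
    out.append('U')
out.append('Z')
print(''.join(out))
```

Execution trace: 'J' (try body) → 'L' (except AttributeError) → 'U' (finally) → 'Z' (after the try/except). Output: JLUZ

Answer: JLUZ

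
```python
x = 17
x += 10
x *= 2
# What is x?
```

Trace:
`x = 17` → x = 17
`x += 10` → x = 27
`x *= 2` → x = 54
So x = 54

Answer: 54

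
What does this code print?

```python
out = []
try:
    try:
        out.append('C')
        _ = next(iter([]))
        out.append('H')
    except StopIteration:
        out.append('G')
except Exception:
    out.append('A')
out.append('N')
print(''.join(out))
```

Execution trace: 'C' (inner try body) → 'G' (inner except StopIteration) → 'N' (after the try/except). Output: CGN

Answer: CGN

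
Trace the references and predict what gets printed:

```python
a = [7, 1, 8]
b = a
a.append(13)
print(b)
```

Key concept: basic list aliasing.
Step by step:
`a = [7, 1, 8]` → a = [7, 1, 8]
`b = a` → b = [7, 1, 8] (same object as a)
`a.append(13)` → a = [7, 1, 8, 13] (same object as b); b = [7, 1, 8, 13] (same object as a)
`print(b)` → prints [7, 1, 8, 13]

Answer: [7, 1, 8, 13]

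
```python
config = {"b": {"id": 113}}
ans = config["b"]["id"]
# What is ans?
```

Trace:
`config = {"b": {"id": 113}}` → config = {'b': {'id': 113}}
`ans = config["b"]["id"]` → ans = 113
So ans = 113

Answer: 113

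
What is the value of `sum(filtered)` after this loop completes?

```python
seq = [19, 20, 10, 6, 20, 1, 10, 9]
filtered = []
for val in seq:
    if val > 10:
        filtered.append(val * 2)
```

Sum of doubled values > 10
`filtered` takes the values: [] → [38] → [38, 40] → [38, 40, 40]
So `sum(filtered)` = 118

Answer: 118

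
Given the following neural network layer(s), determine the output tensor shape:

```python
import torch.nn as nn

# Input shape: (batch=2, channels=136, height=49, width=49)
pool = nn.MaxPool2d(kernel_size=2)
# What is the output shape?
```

Input: (2, 136, 49, 49) -> Output: (2, 136, 24, 24)

Answer: (2, 136, 24, 24)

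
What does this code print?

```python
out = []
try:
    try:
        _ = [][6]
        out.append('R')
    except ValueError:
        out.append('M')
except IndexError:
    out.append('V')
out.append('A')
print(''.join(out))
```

Execution trace: 'V' (outer except IndexError) → 'A' (after the try/except). Output: VA

Answer: VA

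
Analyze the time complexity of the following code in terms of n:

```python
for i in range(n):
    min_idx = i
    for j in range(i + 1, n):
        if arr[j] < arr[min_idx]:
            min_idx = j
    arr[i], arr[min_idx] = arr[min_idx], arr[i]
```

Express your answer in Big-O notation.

This is Selection sort. Time complexity: O(n²).

Answer: O(n²)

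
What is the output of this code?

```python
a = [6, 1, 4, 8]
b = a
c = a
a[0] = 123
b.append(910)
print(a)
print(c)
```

Key concept: multiple aliases.
Step by step:
`a = [6, 1, 4, 8]` → a = [6, 1, 4, 8]
`b = a` → b = [6, 1, 4, 8] (same object as a)
`c = a` → c = [6, 1, 4, 8] (same object as a, b)
`a[0] = 123` → a = [123, 1, 4, 8] (same object as b, c); b = [123, 1, 4, 8] (same object as a, c); c = [123, 1, 4, 8] (same object as a, b)
`b.append(910)` → a = [123, 1, 4, 8, 910] (same object as b, c); b = [123, 1, 4, 8, 910] (same object as a, c); c = [123, 1, 4, 8, 910] (same object as a, b)
`print(a)` → prints [123, 1, 4, 8, 910]
`print(c)` → prints [123, 1, 4, 8, 910]

Answer:
[123, 1, 4, 8, 910]
[123, 1, 4, 8, 910]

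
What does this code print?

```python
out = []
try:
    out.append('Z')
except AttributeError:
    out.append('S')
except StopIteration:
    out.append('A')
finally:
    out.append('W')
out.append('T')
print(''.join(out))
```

Execution trace: 'Z' (try body, no exception) → 'W' (finally) → 'T' (after the try/except). Output: ZWT

Answer: ZWT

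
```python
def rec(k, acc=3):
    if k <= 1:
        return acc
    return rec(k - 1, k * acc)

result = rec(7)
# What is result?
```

Accumulator trace (n, acc): (7, 3) -> (6, 21) -> (5, 126) -> (4, 630) -> (3, 2520) -> (2, 7560) -> (1, 15120) -> return 15120

Answer: 15120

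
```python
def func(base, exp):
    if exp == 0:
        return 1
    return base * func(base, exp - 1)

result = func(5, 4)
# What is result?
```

func(5, 4) = 5 * 5 * 5 * 5 = 625

Answer: 625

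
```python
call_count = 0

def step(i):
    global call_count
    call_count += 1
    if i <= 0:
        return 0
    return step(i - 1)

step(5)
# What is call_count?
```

Linear recursion stepping by 1: 6 calls from i=5 down to ≤0.

Answer: 6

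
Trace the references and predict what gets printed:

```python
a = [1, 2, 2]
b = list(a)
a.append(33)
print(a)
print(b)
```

Key concept: list() constructor creates copy.
Step by step:
`a = [1, 2, 2]` → a = [1, 2, 2]
`b = list(a)` → b = [1, 2, 2]
`a.append(33)` → a = [1, 2, 2, 33]
`print(a)` → prints [1, 2, 2, 33]
`print(b)` → prints [1, 2, 2]

Answer:
[1, 2, 2, 33]
[1, 2, 2]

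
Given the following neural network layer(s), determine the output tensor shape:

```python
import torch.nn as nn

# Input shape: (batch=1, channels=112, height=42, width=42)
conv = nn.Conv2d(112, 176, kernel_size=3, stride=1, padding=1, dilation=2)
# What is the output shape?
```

Input: (1, 112, 42, 42) -> Output: (1, 176, 40, 40)

Answer: (1, 176, 40, 40)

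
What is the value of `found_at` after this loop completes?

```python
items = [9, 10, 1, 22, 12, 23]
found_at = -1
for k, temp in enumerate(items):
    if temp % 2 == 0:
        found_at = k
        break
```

First even number index in [9, 10, 1, 22, 12, 23]
`found_at` takes the values: -1 → 1

Answer: 1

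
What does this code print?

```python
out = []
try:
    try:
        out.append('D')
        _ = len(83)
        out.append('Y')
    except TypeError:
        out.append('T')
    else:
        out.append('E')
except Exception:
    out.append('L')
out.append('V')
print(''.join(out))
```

Execution trace: 'D' (inner try body) → 'T' (inner except TypeError) → 'V' (after the try/except). Output: DTV

Answer: DTV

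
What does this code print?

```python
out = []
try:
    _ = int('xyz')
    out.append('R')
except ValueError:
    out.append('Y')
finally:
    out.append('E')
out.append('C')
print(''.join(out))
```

Execution trace: 'Y' (except ValueError) → 'E' (finally) → 'C' (after the try/except). Output: YEC

Answer: YEC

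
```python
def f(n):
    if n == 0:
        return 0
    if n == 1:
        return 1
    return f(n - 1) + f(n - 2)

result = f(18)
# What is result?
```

Build up from base cases: f(0)=0, f(1)=1, f(2)=1, f(3)=2, f(4)=3, f(5)=5, f(6)=8, ..., f(18)=2584

Answer: 2584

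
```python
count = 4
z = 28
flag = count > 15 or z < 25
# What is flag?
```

Trace:
`count = 4` → count = 4
`z = 28` → z = 28
`flag = count > 15 or z < 25` → flag = False
So flag = False

Answer: False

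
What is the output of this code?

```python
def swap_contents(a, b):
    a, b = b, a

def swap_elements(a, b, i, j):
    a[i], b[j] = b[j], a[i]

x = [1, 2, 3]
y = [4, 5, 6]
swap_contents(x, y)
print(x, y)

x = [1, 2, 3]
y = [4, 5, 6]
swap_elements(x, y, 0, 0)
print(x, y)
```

Key concept: parameter rebinding vs mutation.
Step by step:
`x = [1, 2, 3]` → x = [1, 2, 3]
`y = [4, 5, 6]` → y = [4, 5, 6]
`swap_contents(x, y)` → no visible change to tracked variables
`print(x, y)` → prints [1, 2, 3] [4, 5, 6]
`x = [1, 2, 3]` → x = [1, 2, 3]
`y = [4, 5, 6]` → y = [4, 5, 6]
`swap_elements(x, y, 0, 0)` → x = [4, 2, 3]; y = [1, 5, 6]
`print(x, y)` → prints [4, 2, 3] [1, 5, 6]

Answer:
[1, 2, 3] [4, 5, 6]
[4, 2, 3] [1, 5, 6]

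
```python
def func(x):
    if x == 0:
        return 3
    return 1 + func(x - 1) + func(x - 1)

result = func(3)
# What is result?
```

func(x) = 1 + 2·func(x-1), func(0)=3. Closed form: (3+1)·2^3 - 1 = 31.

Answer: 31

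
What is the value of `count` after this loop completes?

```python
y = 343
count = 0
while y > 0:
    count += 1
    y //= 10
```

Count digits by repeated division by 10
`count` takes the values: 0 → 1 → 2 → 3

Answer: 3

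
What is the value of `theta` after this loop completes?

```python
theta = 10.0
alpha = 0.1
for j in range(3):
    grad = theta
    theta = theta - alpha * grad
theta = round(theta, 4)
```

Gradient descent: w = 10.0 * (1 - 0.1)^3
`theta` takes the values: 10.0 → 9.0 → 8.1 → 7.29

Answer: 7.29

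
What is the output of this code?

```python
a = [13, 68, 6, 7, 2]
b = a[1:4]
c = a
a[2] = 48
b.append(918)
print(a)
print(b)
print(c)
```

Key concept: slice vs alias.
Step by step:
`a = [13, 68, 6, 7, 2]` → a = [13, 68, 6, 7, 2]
`b = a[1:4]` → b = [68, 6, 7]
`c = a` → c = [13, 68, 6, 7, 2] (same object as a)
`a[2] = 48` → a = [13, 68, 48, 7, 2] (same object as c); c = [13, 68, 48, 7, 2] (same object as a)
`b.append(918)` → b = [68, 6, 7, 918]
`print(a)` → prints [13, 68, 48, 7, 2]
`print(b)` → prints [68, 6, 7, 918]
`print(c)` → prints [13, 68, 48, 7, 2]

Answer:
[13, 68, 48, 7, 2]
[68, 6, 7, 918]
[13, 68, 48, 7, 2]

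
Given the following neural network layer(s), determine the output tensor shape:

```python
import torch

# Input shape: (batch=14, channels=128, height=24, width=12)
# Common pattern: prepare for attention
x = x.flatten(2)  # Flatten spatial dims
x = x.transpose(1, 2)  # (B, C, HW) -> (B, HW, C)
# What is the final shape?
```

Input: (14, 128, 24, 12) -> after flatten(2): (14, 128, 288) -> Output: (14, 288, 128)

Answer: (14, 288, 128)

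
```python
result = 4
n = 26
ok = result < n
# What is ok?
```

Trace:
`result = 4` → result = 4
`n = 26` → n = 26
`ok = result < n` → ok = True
So ok = True

Answer: True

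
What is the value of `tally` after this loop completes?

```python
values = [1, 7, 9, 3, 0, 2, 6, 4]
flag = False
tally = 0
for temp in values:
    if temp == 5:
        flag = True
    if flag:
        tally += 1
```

Count elements after first 5 in [1, 7, 9, 3, 0, 2, 6, 4]
`tally` takes the values: 0

Answer: 0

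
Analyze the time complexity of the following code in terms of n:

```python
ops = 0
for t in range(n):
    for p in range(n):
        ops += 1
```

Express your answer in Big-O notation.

Each loop level contributes: n × n. Multiplying the contributions gives O(n^2).

Answer: O(n^2)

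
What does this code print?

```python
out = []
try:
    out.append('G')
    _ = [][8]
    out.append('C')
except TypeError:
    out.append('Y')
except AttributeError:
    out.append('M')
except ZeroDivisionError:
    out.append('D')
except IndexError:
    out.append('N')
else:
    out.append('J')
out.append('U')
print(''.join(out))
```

Execution trace: 'G' (try body) → 'N' (except IndexError) → 'U' (after the try/except). Output: GNU

Answer: GNU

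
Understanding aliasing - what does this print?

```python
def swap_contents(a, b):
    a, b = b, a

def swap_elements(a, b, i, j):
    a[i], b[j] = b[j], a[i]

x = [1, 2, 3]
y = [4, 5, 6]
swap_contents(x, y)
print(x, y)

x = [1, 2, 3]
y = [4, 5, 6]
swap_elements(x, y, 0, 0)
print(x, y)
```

Key concept: parameter rebinding vs mutation.
Step by step:
`x = [1, 2, 3]` → x = [1, 2, 3]
`y = [4, 5, 6]` → y = [4, 5, 6]
`swap_contents(x, y)` → no visible change to tracked variables
`print(x, y)` → prints [1, 2, 3] [4, 5, 6]
`x = [1, 2, 3]` → x = [1, 2, 3]
`y = [4, 5, 6]` → y = [4, 5, 6]
`swap_elements(x, y, 0, 0)` → x = [4, 2, 3]; y = [1, 5, 6]
`print(x, y)` → prints [4, 2, 3] [1, 5, 6]

Answer:
[1, 2, 3] [4, 5, 6]
[4, 2, 3] [1, 5, 6]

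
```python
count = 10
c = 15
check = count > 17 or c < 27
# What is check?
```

Trace:
`count = 10` → count = 10
`c = 15` → c = 15
`check = count > 17 or c < 27` → check = True
So check = True

Answer: True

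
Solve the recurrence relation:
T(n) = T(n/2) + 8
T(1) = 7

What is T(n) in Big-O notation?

Each step divides n by 2 and adds 8. After log_2(n) steps we reach T(1)=7. So T(n) = 8·log_2(n) + 7 = O(log n).

Answer: O(log n)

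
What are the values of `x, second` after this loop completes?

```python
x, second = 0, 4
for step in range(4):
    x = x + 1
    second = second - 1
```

x goes 0→4, second goes 4→0
`x, second` takes the values: (0, 4) → (1, 4) → (1, 3) → (2, 3) → (2, 2) → (3, 2) → (3, 1) → (4, 1) → (4, 0)

Answer: 4, 0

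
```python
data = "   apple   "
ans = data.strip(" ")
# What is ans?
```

Trace:
`data = "   apple   "` → data = '   apple   '
`ans = data.strip(" ")` → ans = 'apple'
So ans = 'apple'

Answer: 'apple'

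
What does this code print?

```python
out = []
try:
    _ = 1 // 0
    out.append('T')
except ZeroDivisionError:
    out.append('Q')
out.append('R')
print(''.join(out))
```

Execution trace: 'Q' (except ZeroDivisionError) → 'R' (after the try/except). Output: QR

Answer: QR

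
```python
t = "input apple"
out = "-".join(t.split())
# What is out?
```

Trace:
`t = "input apple"` → t = 'input apple'
`out = "-".join(t.split())` → out = 'input-apple'
So out = 'input-apple'

Answer: 'input-apple'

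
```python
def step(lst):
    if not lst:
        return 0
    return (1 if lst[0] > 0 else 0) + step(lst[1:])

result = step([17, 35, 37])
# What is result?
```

Count of positive elements in [17, 35, 37] = 3

Answer: 3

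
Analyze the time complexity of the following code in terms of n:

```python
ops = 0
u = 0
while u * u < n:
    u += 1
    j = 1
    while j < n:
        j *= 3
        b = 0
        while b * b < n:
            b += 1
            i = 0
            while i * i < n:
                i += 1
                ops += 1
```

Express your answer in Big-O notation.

Each loop level contributes: √n × log n × √n × √n. Multiplying the contributions gives O(n√n log n).

Answer: O(n√n log n)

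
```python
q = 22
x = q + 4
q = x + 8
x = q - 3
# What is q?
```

Trace:
`q = 22` → q = 22
`x = q + 4` → x = 26
`q = x + 8` → q = 34
`x = q - 3` → x = 31
So q = 34

Answer: 34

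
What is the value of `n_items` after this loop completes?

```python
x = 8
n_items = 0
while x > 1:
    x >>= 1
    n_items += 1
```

Count right shifts until 1
`n_items` takes the values: 0 → 1 → 2 → 3

Answer: 3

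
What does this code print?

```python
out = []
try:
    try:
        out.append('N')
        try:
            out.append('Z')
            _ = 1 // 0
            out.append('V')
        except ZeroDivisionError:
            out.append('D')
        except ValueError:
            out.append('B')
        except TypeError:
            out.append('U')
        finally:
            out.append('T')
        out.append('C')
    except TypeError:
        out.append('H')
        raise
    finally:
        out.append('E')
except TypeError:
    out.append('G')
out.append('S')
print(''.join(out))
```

Execution trace: 'N' (try body) → 'Z' (inner try body) → 'D' (inner except ZeroDivisionError) → 'T' (inner finally) → 'C' (try body, no exception) → 'E' (finally) → 'S' (after the try/except). Output: NZDTCES

Answer: NZDTCES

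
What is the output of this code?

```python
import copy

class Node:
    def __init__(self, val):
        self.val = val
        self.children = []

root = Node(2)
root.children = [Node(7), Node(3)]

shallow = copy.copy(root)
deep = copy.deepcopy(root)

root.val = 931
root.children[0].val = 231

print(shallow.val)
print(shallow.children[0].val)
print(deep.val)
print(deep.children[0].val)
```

Key concept: deep copy with custom objects.
Step by step:
`root = Node(2)` → root = Node(val=2, children=[])
`root.children = [Node(7), Node(3)]` → root = Node(val=2, children=[Node(val=7, children=[]), Node(val=3, children=[])])
`shallow = copy.copy(root)` → shallow = Node(val=2, children=[Node(val=7, children=[]), Node(val=3, children=[])])
`deep = copy.deepcopy(root)` → deep = Node(val=2, children=[Node(val=7, children=[]), Node(val=3, children=[])])
`root.val = 931` → root = Node(val=931, children=[Node(val=7, children=[]), Node(val=3, children=[])])
`root.children[0].val = 231` → root = Node(val=931, children=[Node(val=231, children=[]), Node(val=3, children=[])]); shallow = Node(val=2, children=[Node(val=231, children=[]), Node(val=3, children=[])])
`print(shallow.val)` → prints 2
`print(shallow.children[0].val)` → prints 231
`print(deep.val)` → prints 2
`print(deep.children[0].val)` → prints 7

Answer:
2
231
2
7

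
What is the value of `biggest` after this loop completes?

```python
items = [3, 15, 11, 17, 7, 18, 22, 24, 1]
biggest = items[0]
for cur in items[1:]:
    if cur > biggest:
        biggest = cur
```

Maximum of [3, 15, 11, 17, 7, 18, 22, 24, 1]
`biggest` takes the values: 3 → 15 → 17 → 18 → 22 → 24

Answer: 24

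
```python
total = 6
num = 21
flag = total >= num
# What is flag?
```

Trace:
`total = 6` → total = 6
`num = 21` → num = 21
`flag = total >= num` → flag = False
So flag = False

Answer: False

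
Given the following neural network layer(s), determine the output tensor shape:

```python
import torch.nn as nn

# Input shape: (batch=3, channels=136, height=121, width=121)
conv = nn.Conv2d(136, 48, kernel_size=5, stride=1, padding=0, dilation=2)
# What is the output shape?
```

Input: (3, 136, 121, 121) -> Output: (3, 48, 113, 113)

Answer: (3, 48, 113, 113)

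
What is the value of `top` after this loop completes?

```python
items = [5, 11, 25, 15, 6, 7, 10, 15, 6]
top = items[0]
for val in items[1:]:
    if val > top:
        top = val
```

Maximum of [5, 11, 25, 15, 6, 7, 10, 15, 6]
`top` takes the values: 5 → 11 → 25

Answer: 25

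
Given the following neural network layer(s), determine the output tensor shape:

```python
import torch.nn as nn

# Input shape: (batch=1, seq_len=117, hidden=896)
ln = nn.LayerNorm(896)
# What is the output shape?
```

Input: (1, 117, 896) -> Output: (1, 117, 896)

Answer: (1, 117, 896)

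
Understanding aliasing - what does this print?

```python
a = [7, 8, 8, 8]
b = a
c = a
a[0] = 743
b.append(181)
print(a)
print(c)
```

Key concept: multiple aliases.
Step by step:
`a = [7, 8, 8, 8]` → a = [7, 8, 8, 8]
`b = a` → b = [7, 8, 8, 8] (same object as a)
`c = a` → c = [7, 8, 8, 8] (same object as a, b)
`a[0] = 743` → a = [743, 8, 8, 8] (same object as b, c); b = [743, 8, 8, 8] (same object as a, c); c = [743, 8, 8, 8] (same object as a, b)
`b.append(181)` → a = [743, 8, 8, 8, 181] (same object as b, c); b = [743, 8, 8, 8, 181] (same object as a, c); c = [743, 8, 8, 8, 181] (same object as a, b)
`print(a)` → prints [743, 8, 8, 8, 181]
`print(c)` → prints [743, 8, 8, 8, 181]

Answer:
[743, 8, 8, 8, 181]
[743, 8, 8, 8, 181]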